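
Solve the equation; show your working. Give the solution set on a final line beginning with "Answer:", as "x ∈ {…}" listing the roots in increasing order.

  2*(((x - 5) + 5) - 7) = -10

Step 1. [2*(((x - 5) + 5) - 7) = -10] 2·(inner) — divide through by 2, so div: ((x - 5) + 5) - 7 = -5.
Step 2. [((x - 5) + 5) - 7 = -5] -7 is outermost — add 7 both sides ⇒ sub: (x - 5) + 5 = 2.
Step 3. [(x - 5) + 5 = 2] +5 is outermost — subtract 5 both sides. So sub: x - 5 = -3.
Step 4. [x - 5 = -3] 5 comes off first (add 5) ⇒ sub: x = 2.

Answer: x ∈ {2}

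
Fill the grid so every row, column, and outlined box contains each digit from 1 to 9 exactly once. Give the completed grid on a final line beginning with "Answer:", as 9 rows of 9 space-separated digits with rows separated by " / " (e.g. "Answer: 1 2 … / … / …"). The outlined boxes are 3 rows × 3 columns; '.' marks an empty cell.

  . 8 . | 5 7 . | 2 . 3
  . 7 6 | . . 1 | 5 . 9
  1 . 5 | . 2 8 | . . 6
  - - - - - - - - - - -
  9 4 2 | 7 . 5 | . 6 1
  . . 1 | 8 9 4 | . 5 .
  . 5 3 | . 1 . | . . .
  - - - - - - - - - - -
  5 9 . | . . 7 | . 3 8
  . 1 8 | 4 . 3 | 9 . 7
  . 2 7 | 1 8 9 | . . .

Step 1. [r9c8∈{4}] only 4 remains possible at r9c8, so r9c8=4.
Step 2. [r8c1∈{6}] r8c1 has the single candidate 6 ⇒ r8c1=6.
Step 3. [r6c6∈{2,6}] across col 6, 2 lands solely at r6c6 ⇒ r6c6=2.
Step 4. [r6c1∈{7,8}] col 1 places 8 nowhere but r6c1 ⇒ r6c1=8.
Step 5. [r2c4∈{3}] nothing but 3 survives at r2c4. So r2c4=3.
Step 6. [r3c8∈{7}] only 7 remains possible at r3c8. So r3c8=7.
Step 7. [r6c7∈{4,7}] row 6 places 7 nowhere but r6c7 ⇒ r6c7=7.
Step 8. [r7c5∈{6}] nothing but 6 survives at r7c5, so r7c5=6.
Step 9. [r1c1∈{4}] r1c1 is down to just 4 ⇒ r1c1=4.
Step 10. [r5c7∈{3}] r5c7's peers cover all but 3 ⇒ r5c7=3.
Step 11. [r4c7∈{8}] only 8 remains possible at r4c7 ⇒ r4c7=8.
Step 12. [r5c1∈{7}] r5c1 is down to just 7 ⇒ r5c1=7.
Step 13. [r2c8∈{8}] r2c8's peers cover all but 8, so r2c8=8.
Step 14. [r3c7∈{4}] r3c7's peers cover all but 4, so r3c7=4.
Step 15. [r4c5∈{3}] only 3 remains possible at r4c5 ⇒ r4c5=3.
Step 16. [r5c2∈{6}] r5c2 is down to just 6 ⇒ r5c2=6.
Step 17. [r3c2∈{3}] only 3 remains possible at r3c2. So r3c2=3.
Step 18. [r8c8∈{2}] nothing but 2 survives at r8c8 ⇒ r8c8=2.
Step 19. [r9c9∈{5}] r9c9 has the single candidate 5 ⇒ r9c9=5.
Step 20. [r3c4∈{9}] r3c4 has the single candidate 9 ⇒ r3c4=9.
Step 21. [r5c9∈{2}] r5c9 has the single candidate 2 ⇒ r5c9=2.
Step 22. [r1c3∈{9}] r1c3 has the single candidate 9 ⇒ r1c3=9.
Step 23. [r9c1∈{3}] only 3 remains possible at r9c1. So r9c1=3.
Step 24. [r7c3∈{4}] r7c3 has the single candidate 4 ⇒ r7c3=4.
Step 25. [r1c6∈{6}] r1c6's peers cover all but 6. So r1c6=6.
Step 26. [r1c8∈{1}] r1c8 is down to just 1, so r1c8=1.
Step 27. [r7c4∈{2}] only 2 remains possible at r7c4. So r7c4=2.
Step 28. [r6c4∈{6}] only 6 remains possible at r6c4. So r6c4=6.
Step 29. [r9c7∈{6}] r9c7 has the single candidate 6, so r9c7=6.
Step 30. [r6c9∈{4}] r6c9's peers cover all but 4, so r6c9=4.
Step 31. [r2c1∈{2}] only 2 remains possible at r2c1, so r2c1=2.
Step 32. [r7c7∈{1}] r7c7's peers cover all but 1 ⇒ r7c7=1.
Step 33. [r2c5∈{4}] nothing but 4 survives at r2c5, so r2c5=4.
Step 34. [r6c8∈{9}] nothing but 9 survives at r6c8, so r6c8=9.
Step 35. [r8c5∈{5}] only 5 remains possible at r8c5, so r8c5=5.

Answer: 4 8 9 5 7 6 2 1 3 / 2 7 6 3 4 1 5 8 9 / 1 3 5 9 2 8 4 7 6 / 9 4 2 7 3 5 8 6 1 / 7 6 1 8 9 4 3 5 2 / 8 5 3 6 1 2 7 9 4 / 5 9 4 2 6 7 1 3 8 / 6 1 8 4 5 3 9 2 7 / 3 2 7 1 8 9 6 4 5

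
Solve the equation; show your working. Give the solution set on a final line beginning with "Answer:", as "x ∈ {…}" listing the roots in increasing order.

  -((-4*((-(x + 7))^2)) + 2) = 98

Step 1. [-((-4*((-(x + 7))^2)) + 2) = 98] leading − — multiply by −1, so neg: (-4*((-(x + 7))^2)) + 2 = -98.
Step 2. [(-4*((-(x + 7))^2)) + 2 = -98] peel the +2: subtract 2 from each side, so sub: -4*((-(x + 7))^2) = -100.
Step 3. [-4*((-(x + 7))^2) = -100] -4 out front; divide by -4. So div: (-(x + 7))^2 = 25.
Step 4. [(-(x + 7))^2 = 25] LHS squared, RHS 25 ≥ 0: apply √ (±). So sqrt: -(x + 7) = 5 or -5.
Step 5. [-(x + 7) = 5 or -5] LHS negated; negate both sides ⇒ neg: x + 7 = -5 or 5.
Step 6. [x + 7 = -5 or 5] peel the +7: subtract 7 from each side. So sub: x = -12 or -2.

Answer: x ∈ {-12, -2}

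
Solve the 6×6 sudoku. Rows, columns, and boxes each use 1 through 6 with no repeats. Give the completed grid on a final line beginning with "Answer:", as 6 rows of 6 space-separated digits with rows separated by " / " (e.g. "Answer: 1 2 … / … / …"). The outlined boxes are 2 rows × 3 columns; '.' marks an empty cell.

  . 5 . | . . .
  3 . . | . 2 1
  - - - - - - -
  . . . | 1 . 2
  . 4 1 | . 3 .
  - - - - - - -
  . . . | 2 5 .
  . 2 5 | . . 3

Step 1. [r2c2∈{6}] r2c2 has the single candidate 6, so r2c2=6.
Step 2. [r1c1∈{1,2,4}] row 1 places 1 nowhere but r1c1, so r1c1=1.
Step 3. [r3c5∈{4,6}] r3c5 is the only open cell in row 3 admitting 4 ⇒ r3c5=4.
Step 4. [r4c6∈{5,6}] r4c6 is the only open cell in col 6 admitting 5. So r4c6=5.
Step 5. [r4c4∈{6}] r4c4 has the single candidate 6. So r4c4=6.
Step 6. [r6c4∈{4}] nothing but 4 survives at r6c4. So r6c4=4.
Step 7. [r5c6∈{6}] nothing but 6 survives at r5c6 ⇒ r5c6=6.
Step 8. [r3c2∈{3}] r3c2's peers cover all but 3 ⇒ r3c2=3.
Step 9. [r2c3∈{4}] r2c3 is down to just 4. So r2c3=4.
Step 10. [r3c3∈{6}] only 6 remains possible at r3c3, so r3c3=6.
Step 11. [r2c4∈{5}] r2c4 has the single candidate 5 ⇒ r2c4=5.
Step 12. [r1c5∈{6}] r1c5 is down to just 6. So r1c5=6.
Step 13. [r1c6∈{4}] r1c6 has the single candidate 4, so r1c6=4.
Step 14. [r1c3∈{2}] only 2 remains possible at r1c3, so r1c3=2.
Step 15. [r5c1∈{4}] r5c1's peers cover all but 4, so r5c1=4.
Step 16. [r6c5∈{1}] only 1 remains possible at r6c5. So r6c5=1.
Step 17. [r5c2∈{1}] only 1 remains possible at r5c2 ⇒ r5c2=1.
Step 18. [r6c1∈{6}] r6c1 has the single candidate 6 ⇒ r6c1=6.
Step 19. [r5c3∈{3}] r5c3 is down to just 3. So r5c3=3.
Step 20. [r1c4∈{3}] nothing but 3 survives at r1c4, so r1c4=3.
Step 21. [r4c1∈{2}] r4c1 has the single candidate 2. So r4c1=2.
Step 22. [r3c1∈{5}] r3c1's peers cover all but 5 ⇒ r3c1=5.

Answer: 1 5 2 3 6 4 / 3 6 4 5 2 1 / 5 3 6 1 4 2 / 2 4 1 6 3 5 / 4 1 3 2 5 6 / 6 2 5 4 1 3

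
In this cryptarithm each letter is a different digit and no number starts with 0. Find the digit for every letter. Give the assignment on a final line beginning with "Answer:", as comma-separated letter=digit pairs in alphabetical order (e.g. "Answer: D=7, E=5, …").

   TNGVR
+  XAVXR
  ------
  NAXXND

Step 1. [N] N is the leading digit of a 6-digit sum of two 5-digit numbers; the final carry is exactly 1, so N=1.
Step 2. [col 1: R + R ≡ D (mod 10)] column 1 (R + R ≡ D (mod 10), carry-in 0) doesn't pin R yet; pick R=5 and continue, so R=5.
Step 3. [col 1: R + R ≡ D (mod 10)] from column 1 (R=5, carry-in 0, digits 1,5 already taken and all letters distinct): D must equal 0. So D=0.
Step 4. [col 2: V + X ≡ N (mod 10)] several values work for V in column 2 (V + X ≡ N (mod 10), carry-in 1); try V=6. So V=6.
Step 5. [col 2: V + X ≡ N (mod 10)] in column 2 we have V+X≡N with carry-in 1; given V=6, N=1 and digits 0,1,5,6 already taken and all letters distinct, that pins X to 4, so X=4.
Step 6. [col 3: G + V ≡ X (mod 10)] in column 3 we have G+V≡X with carry-in 1; given V=6, X=4 and digits 0,1,4,5,6 already taken and all letters distinct, that pins G to 7. So G=7.
Step 7. [col 4: N + A ≡ X (mod 10)] in column 4 we have N+A≡X with carry-in 1; given N=1, X=4 and digits 0,1,4,5,6,7 already taken and all letters distinct, that pins A to 2. So A=2.
Step 8. [col 5: T + X ≡ A (mod 10)] from column 5 (X=4, A=2, carry-in 0, digits 0,1,2,4,5,6,7 already taken and all letters distinct): T must equal 8, so T=8.

Answer: A=2, D=0, G=7, N=1, R=5, T=8, V=6, X=4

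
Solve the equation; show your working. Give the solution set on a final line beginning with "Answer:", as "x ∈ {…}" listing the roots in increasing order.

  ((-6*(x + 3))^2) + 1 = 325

Step 1. [((-6*(x + 3))^2) + 1 = 325] the outer +1 inverts by subtracting 1, so sub: (-6*(x + 3))^2 = 324.
Step 2. [(-6*(x + 3))^2 = 324] √ both sides: 324 ≥ 0 gives two branches. So sqrt: -6*(x + 3) = 18 or -18.
Step 3. [-6*(x + 3) = 18 or -18] -6·(inner) — divide through by -6 ⇒ div: x + 3 = -3 or 3.
Step 4. [x + 3 = -3 or 3] 3 comes off first (subtract 3) ⇒ sub: x = -6 or 0.

Answer: x ∈ {-6, 0}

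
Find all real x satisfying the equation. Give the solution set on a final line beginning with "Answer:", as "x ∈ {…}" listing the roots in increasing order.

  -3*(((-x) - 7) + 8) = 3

Step 1. [-3*(((-x) - 7) + 8) = 3] -3·(inner) — divide through by -3, so div: ((-x) - 7) + 8 = -1.
Step 2. [((-x) - 7) + 8 = -1] the outer +8 inverts by subtracting 8. So sub: (-x) - 7 = -9.
Step 3. [(-x) - 7 = -9] the outer -7 inverts by adding 7. So sub: -x = -2.
Step 4. [-x = -2] flip signs both sides, so neg: x = 2.

Answer: x ∈ {2}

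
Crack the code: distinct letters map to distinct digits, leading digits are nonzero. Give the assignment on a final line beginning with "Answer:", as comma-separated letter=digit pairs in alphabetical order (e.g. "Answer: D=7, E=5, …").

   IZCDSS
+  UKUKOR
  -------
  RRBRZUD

Step 1. [col 1: S + R ≡ D (mod 10)] no forcing yet in column 1 (carry-in 0); S=5 is free and consistent — try it. So S=5.
Step 2. [col 1: S + R ≡ D (mod 10)] D=6 is one option consistent with column 1 (S + R ≡ D (mod 10), carry-in 0) — take it ⇒ D=6.
Step 3. [col 1: S + R ≡ D (mod 10)] column 1 reads S+R+carry(0)=D with S=5, D=6; with digits 5,6 already taken and all letters distinct, the only value for R is 1, so R=1.
Step 4. [col 2: S + O ≡ U (mod 10)] no forcing yet in column 2 (carry-in 0); O=7 is free and consistent — try it. So O=7.
Step 5. [col 2: S + O ≡ U (mod 10)] column 2: given S=5, O=7, carry-in 0, and digits 1,5,6,7 already taken and all letters distinct, S+O≡U (mod 10) forces U=2. So U=2.
Step 6. [col 3: D + K ≡ Z (mod 10)] in column 3 we have D+K≡Z with carry-in 1; given D=6 and digits 1,2,5,6,7 already taken and all letters distinct, that pins K to 3 ⇒ K=3.
Step 7. [col 3: D + K ≡ Z (mod 10)] in column 3 we have D+K≡Z with carry-in 1; given D=6, K=3 and digits 1,2,3,5,6,7 already taken and all letters distinct, that pins Z to 0, so Z=0.
Step 8. [col 4: C + U ≡ R (mod 10)] from column 4 (U=2, R=1, carry-in 1, digits 0,1,2,3,5,6,7 already taken and all letters distinct): C must equal 8. So C=8.
Step 9. [col 5: Z + K ≡ B (mod 10)] column 5: given Z=0, K=3, carry-in 1, and digits 0,1,2,3,5,6,7,8 already taken and all letters distinct, Z+K≡B (mod 10) forces B=4, so B=4.
Step 10. [col 6: I + U ≡ R (mod 10)] in column 6 we have I+U≡R with carry-in 0; given U=2, R=1 and digits 0,1,2,3,4,5,6,7,8 already taken and all letters distinct, that pins I to 9, so I=9.

Answer: B=4, C=8, D=6, I=9, K=3, O=7, R=1, S=5, U=2, Z=0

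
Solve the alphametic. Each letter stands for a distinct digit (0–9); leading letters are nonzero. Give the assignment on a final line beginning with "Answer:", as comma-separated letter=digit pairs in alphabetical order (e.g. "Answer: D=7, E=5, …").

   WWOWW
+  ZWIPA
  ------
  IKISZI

Step 1. [col 1: W + A ≡ I (mod 10)] several values work for W in column 1 (W + A ≡ I (mod 10), carry-in 0); try W=5, so W=5.
Step 2. [col 1: W + A ≡ I (mod 10)] several values work for A in column 1 (W + A ≡ I (mod 10), carry-in 0); try A=6 ⇒ A=6.
Step 3. [col 1: W + A ≡ I (mod 10)] from column 1 (W=5, A=6, carry-in 0, digits 5,6 already taken and all letters distinct): I must equal 1 ⇒ I=1.
Step 4. [col 2: W + P ≡ Z (mod 10)] no forcing yet in column 2 (carry-in 1); Z=8 is free and consistent — try it, so Z=8.
Step 5. [col 2: W + P ≡ Z (mod 10)] from column 2 (W=5, Z=8, carry-in 1, digits 1,5,6,8 already taken and all letters distinct): P must equal 2, so P=2.
Step 6. [col 3: O + I ≡ S (mod 10)] column 3 (O + I ≡ S (mod 10), carry-in 0) doesn't pin O yet; pick O=9 and continue. So O=9.
Step 7. [col 3: O + I ≡ S (mod 10)] column 3: given O=9, I=1, carry-in 0, and digits 1,2,5,6,8,9 already taken and all letters distinct, O+I≡S (mod 10) forces S=0 ⇒ S=0.
Step 8. [col 5: W + Z ≡ K (mod 10)] from column 5 (W=5, Z=8, carry-in 1, digits 0,1,2,5,6,8,9 already taken and all letters distinct): K must equal 4 ⇒ K=4.

Answer: A=6, I=1, K=4, O=9, P=2, S=0, W=5, Z=8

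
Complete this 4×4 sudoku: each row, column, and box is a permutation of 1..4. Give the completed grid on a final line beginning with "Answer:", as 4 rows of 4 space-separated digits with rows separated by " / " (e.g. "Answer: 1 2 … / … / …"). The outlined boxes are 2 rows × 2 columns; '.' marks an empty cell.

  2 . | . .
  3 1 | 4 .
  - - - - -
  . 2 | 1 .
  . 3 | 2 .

Step 1. [r3c4∈{3,4}] across row 3, 3 lands solely at r3c4 ⇒ r3c4=3.
Step 2. [r4c1∈{1,4}] r4c1 is the only open cell in row 4 admitting 1 ⇒ r4c1=1.
Step 3. [r2c4∈{2}] r2c4's peers cover all but 2. So r2c4=2.
Step 4. [r1c4∈{1}] r1c4's peers cover all but 1 ⇒ r1c4=1.
Step 5. [r1c2∈{4}] only 4 remains possible at r1c2 ⇒ r1c2=4.
Step 6. [r4c4∈{4}] r4c4 is down to just 4 ⇒ r4c4=4.
Step 7. [r1c3∈{3}] only 3 remains possible at r1c3. So r1c3=3.
Step 8. [r3c1∈{4}] r3c1 is down to just 4. So r3c1=4.

Answer: 2 4 3 1 / 3 1 4 2 / 4 2 1 3 / 1 3 2 4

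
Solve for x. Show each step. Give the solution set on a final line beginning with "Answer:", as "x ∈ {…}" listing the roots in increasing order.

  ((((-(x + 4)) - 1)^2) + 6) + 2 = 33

Step 1. [((((-(x + 4)) - 1)^2) + 6) + 2 = 33] subtract 2: x sits inside (… + 2) ⇒ sub: (((-(x + 4)) - 1)^2) + 6 = 31.
Step 2. [(((-(x + 4)) - 1)^2) + 6 = 31] peel the +6: subtract 6 from each side ⇒ sub: ((-(x + 4)) - 1)^2 = 25.
Step 3. [((-(x + 4)) - 1)^2 = 25] √ both sides: 25 ≥ 0 gives two branches. So sqrt: (-(x + 4)) - 1 = 5 or -5.
Step 4. [(-(x + 4)) - 1 = 5 or -5] add 1: x sits inside (… - 1). So sub: -(x + 4) = 6 or -4.
Step 5. [-(x + 4) = 6 or -4] LHS negated; negate both sides ⇒ neg: x + 4 = -6 or 4.
Step 6. [x + 4 = -6 or 4] 4 comes off first (subtract 4). So sub: x = -10 or 0.

Answer: x ∈ {-10, 0}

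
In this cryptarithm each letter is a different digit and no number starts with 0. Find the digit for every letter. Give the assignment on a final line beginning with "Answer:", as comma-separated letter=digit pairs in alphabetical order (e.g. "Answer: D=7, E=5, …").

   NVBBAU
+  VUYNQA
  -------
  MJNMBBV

Step 1. [col 1: U + A ≡ V (mod 10)] U=5 is one option consistent with column 1 (U + A ≡ V (mod 10), carry-in 0) — take it, so U=5.
Step 2. [col 1: U + A ≡ V (mod 10)] column 1 (U + A ≡ V (mod 10), carry-in 0) doesn't pin V yet; pick V=3 and continue ⇒ V=3.
Step 3. [M] M is the leading digit of a 7-digit sum of two 6-digit numbers; the final carry is exactly 1 ⇒ M=1.
Step 4. [col 1: U + A ≡ V (mod 10)] column 1 reads U+A+carry(0)=V with U=5, V=3; with digits 1,3,5 already taken and all letters distinct, the only value for A is 8, so A=8.
Step 5. [col 2: A + Q ≡ B (mod 10)] no forcing yet in column 2 (carry-in 1); B=6 is free and consistent — try it. So B=6.
Step 6. [col 2: A + Q ≡ B (mod 10)] in column 2 we have A+Q≡B with carry-in 1; given A=8, B=6 and digits 1,3,5,6,8 already taken and all letters distinct, that pins Q to 7, so Q=7.
Step 7. [col 3: B + N ≡ B (mod 10)] in column 3 we have B+N≡B with carry-in 1; given B=6 and digits 1,3,5,6,7,8 already taken and all letters distinct, that pins N to 9 ⇒ N=9.
Step 8. [col 4: B + Y ≡ M (mod 10)] column 4 reads B+Y+carry(1)=M with B=6, M=1; with digits 1,3,5,6,7,8,9 already taken and all letters distinct, the only value for Y is 4 ⇒ Y=4.
Step 9. [col 6: N + V ≡ J (mod 10)] column 6: given N=9, V=3, carry-in 0, and digits 1,3,4,5,6,7,8,9 already taken and all letters distinct, N+V≡J (mod 10) forces J=2 ⇒ J=2.

Answer: A=8, B=6, J=2, M=1, N=9, Q=7, U=5, V=3, Y=4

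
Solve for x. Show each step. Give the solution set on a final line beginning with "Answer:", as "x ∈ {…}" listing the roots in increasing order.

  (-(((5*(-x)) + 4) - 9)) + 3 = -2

Step 1. [(-(((5*(-x)) + 4) - 9)) + 3 = -2] subtract 3: x sits inside (… + 3), so sub: -(((5*(-x)) + 4) - 9) = -5.
Step 2. [-(((5*(-x)) + 4) - 9) = -5] LHS negated; negate both sides. So neg: ((5*(-x)) + 4) - 9 = 5.
Step 3. [((5*(-x)) + 4) - 9 = 5] the outer -9 inverts by adding 9, so sub: (5*(-x)) + 4 = 14.
Step 4. [(5*(-x)) + 4 = 14] peel the +4: subtract 4 from each side ⇒ sub: 5*(-x) = 10.
Step 5. [5*(-x) = 10] 5 out front; divide by 5. So div: -x = 2.
Step 6. [-x = 2] LHS negated; negate both sides, so neg: x = -2.

Answer: x ∈ {-2}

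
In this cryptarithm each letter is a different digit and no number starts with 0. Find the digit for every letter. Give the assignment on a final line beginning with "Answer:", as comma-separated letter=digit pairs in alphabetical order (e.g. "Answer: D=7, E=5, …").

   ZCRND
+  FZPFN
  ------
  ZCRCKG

Step 1. [col 1: D + N ≡ G (mod 10)] N=5 is one option consistent with column 1 (D + N ≡ G (mod 10), carry-in 0) — take it, so N=5.
Step 2. [col 1: D + N ≡ G (mod 10)] no forcing yet in column 1 (carry-in 0); G=8 is free and consistent — try it ⇒ G=8.
Step 3. [col 1: D + N ≡ G (mod 10)] column 1 reads D+N+carry(0)=G with N=5, G=8; with digits 5,8 already taken and all letters distinct, the only value for D is 3. So D=3.
Step 4. [Z] Z is the leading digit of a 6-digit sum of two 5-digit numbers; the final carry is exactly 1. So Z=1.
Step 5. [col 2: N + F ≡ K (mod 10)] column 2 (N + F ≡ K (mod 10), carry-in 0) doesn't pin F yet; pick F=9 and continue, so F=9.
Step 6. [col 2: N + F ≡ K (mod 10)] from column 2 (N=5, F=9, carry-in 0, digits 1,3,5,8,9 already taken and all letters distinct): K must equal 4. So K=4.
Step 7. [col 3: R + P ≡ C (mod 10)] several values work for R in column 3 (R + P ≡ C (mod 10), carry-in 1); try R=2, so R=2.
Step 8. [col 3: R + P ≡ C (mod 10)] from column 3 (R=2, carry-in 1, digits 1,2,3,4,5,8,9 already taken and all letters distinct): P must equal 7, so P=7.
Step 9. [col 3: R + P ≡ C (mod 10)] column 3: given R=2, P=7, carry-in 1, and digits 1,2,3,4,5,7,8,9 already taken and all letters distinct, R+P≡C (mod 10) forces C=0 ⇒ C=0.

Answer: C=0, D=3, F=9, G=8, K=4, N=5, P=7, R=2, Z=1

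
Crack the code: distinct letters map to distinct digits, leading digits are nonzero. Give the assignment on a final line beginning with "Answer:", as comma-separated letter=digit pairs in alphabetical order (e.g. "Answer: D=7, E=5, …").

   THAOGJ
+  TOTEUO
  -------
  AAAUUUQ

Step 1. [col 1: J + O ≡ Q (mod 10)] no forcing yet in column 1 (carry-in 0); O=3 is free and consistent — try it ⇒ O=3.
Step 2. [A] the sum has 7 digits but both addends have 6; that extra leading digit A is the final carry, namely 1, so A=1.
Step 3. [col 1: J + O ≡ Q (mod 10)] J=7 is one option consistent with column 1 (J + O ≡ Q (mod 10), carry-in 0) — take it ⇒ J=7.
Step 4. [col 1: J + O ≡ Q (mod 10)] column 1: given J=7, O=3, carry-in 0, and digits 1,3,7 already taken and all letters distinct, J+O≡Q (mod 10) forces Q=0, so Q=0.
Step 5. [col 2: G + U ≡ U (mod 10)] from column 2 (nothing yet, carry-in 1, digits 0,1,3,7 already taken and all letters distinct): G must equal 9, so G=9.
Step 6. [col 2: G + U ≡ U (mod 10)] U=6 is one option consistent with column 2 (G + U ≡ U (mod 10), carry-in 1) — take it. So U=6.
Step 7. [col 3: O + E ≡ U (mod 10)] from column 3 (O=3, U=6, carry-in 1, digits 0,1,3,6,7,9 already taken and all letters distinct): E must equal 2 ⇒ E=2.
Step 8. [col 4: A + T ≡ U (mod 10)] column 4: given A=1, U=6, carry-in 0, and digits 0,1,2,3,6,7,9 already taken and all letters distinct, A+T≡U (mod 10) forces T=5 ⇒ T=5.
Step 9. [col 5: H + O ≡ A (mod 10)] in column 5 we have H+O≡A with carry-in 0; given O=3, A=1 and digits 0,1,2,3,5,6,7,9 already taken and all letters distinct, that pins H to 8. So H=8.

Answer: A=1, E=2, G=9, H=8, J=7, O=3, Q=0, T=5, U=6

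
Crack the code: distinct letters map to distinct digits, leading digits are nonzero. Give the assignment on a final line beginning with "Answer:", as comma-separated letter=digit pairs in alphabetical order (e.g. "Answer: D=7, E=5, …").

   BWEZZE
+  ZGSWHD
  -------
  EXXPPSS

Step 1. [col 1: E + D ≡ S (mod 10)] no forcing yet in column 1 (carry-in 0); E=1 is free and consistent — try it. So E=1.
Step 2. [col 1: E + D ≡ S (mod 10)] column 1 (E + D ≡ S (mod 10), carry-in 0) doesn't pin D yet; pick D=9 and continue, so D=9.
Step 3. [col 1: E + D ≡ S (mod 10)] column 1 reads E+D+carry(0)=S with E=1, D=9; with digits 1,9 already taken and all letters distinct, the only value for S is 0. So S=0.
Step 4. [col 2: Z + H ≡ S (mod 10)] column 2 (Z + H ≡ S (mod 10), carry-in 1) doesn't pin Z yet; pick Z=4 and continue ⇒ Z=4.
Step 5. [col 2: Z + H ≡ S (mod 10)] column 2 reads Z+H+carry(1)=S with Z=4, S=0; with digits 0,1,4,9 already taken and all letters distinct, the only value for H is 5, so H=5.
Step 6. [col 3: Z + W ≡ P (mod 10)] P=2 is one option consistent with column 3 (Z + W ≡ P (mod 10), carry-in 1) — take it. So P=2.
Step 7. [col 3: Z + W ≡ P (mod 10)] column 3: given Z=4, P=2, carry-in 1, and digits 0,1,2,4,5,9 already taken and all letters distinct, Z+W≡P (mod 10) forces W=7 ⇒ W=7.
Step 8. [col 5: W + G ≡ X (mod 10)] in column 5 we have W+G≡X with carry-in 0; given W=7 and digits 0,1,2,4,5,7,9 already taken and all letters distinct, that pins G to 6, so G=6.
Step 9. [col 5: W + G ≡ X (mod 10)] in column 5 we have W+G≡X with carry-in 0; given W=7, G=6 and digits 0,1,2,4,5,6,7,9 already taken and all letters distinct, that pins X to 3 ⇒ X=3.
Step 10. [col 6: B + Z ≡ X (mod 10)] column 6: given Z=4, X=3, carry-in 1, and digits 0,1,2,3,4,5,6,7,9 already taken and all letters distinct, B+Z≡X (mod 10) forces B=8. So B=8.

Answer: B=8, D=9, E=1, G=6, H=5, P=2, S=0, W=7, X=3, Z=4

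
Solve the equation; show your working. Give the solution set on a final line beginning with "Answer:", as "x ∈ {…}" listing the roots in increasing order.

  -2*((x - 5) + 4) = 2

Step 1. [-2*((x - 5) + 4) = 2] -2·(inner) — divide through by -2 ⇒ div: (x - 5) + 4 = -1.
Step 2. [(x - 5) + 4 = -1] +4 is outermost — subtract 4 both sides, so sub: x - 5 = -5.
Step 3. [x - 5 = -5] 5 comes off first (add 5). So sub: x = 0.

Answer: x ∈ {0}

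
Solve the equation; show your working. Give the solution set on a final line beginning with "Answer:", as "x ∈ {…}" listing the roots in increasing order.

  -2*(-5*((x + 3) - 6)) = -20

Step 1. [-2*(-5*((x + 3) - 6)) = -20] divide by the outer -2 ⇒ div: -5*((x + 3) - 6) = 10.
Step 2. [-5*((x + 3) - 6) = 10] -5 out front; divide by -5. So div: (x + 3) - 6 = -2.
Step 3. [(x + 3) - 6 = -2] peel the -6: add 6 from each side ⇒ sub: x + 3 = 4.
Step 4. [x + 3 = 4] 3 comes off first (subtract 3) ⇒ sub: x = 1.

Answer: x ∈ {1}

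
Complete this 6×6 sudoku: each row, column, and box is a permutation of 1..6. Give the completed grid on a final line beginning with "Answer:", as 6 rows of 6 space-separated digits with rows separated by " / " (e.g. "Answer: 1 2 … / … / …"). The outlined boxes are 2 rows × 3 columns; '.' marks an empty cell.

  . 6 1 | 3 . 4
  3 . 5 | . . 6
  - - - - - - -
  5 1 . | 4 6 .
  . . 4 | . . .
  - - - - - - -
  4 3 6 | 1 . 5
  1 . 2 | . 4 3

Step 1. [r4c2∈{2}] nothing but 2 survives at r4c2. So r4c2=2.
Step 2. [r2c5∈{1,2}] in row 2, 1 fits only at r2c5. So r2c5=1.
Step 3. [r1c5∈{2,5}] in row 1, 5 fits only at r1c5. So r1c5=5.
Step 4. [r4c4∈{5}] only 5 remains possible at r4c4 ⇒ r4c4=5.
Step 5. [r4c6∈{1}] nothing but 1 survives at r4c6. So r4c6=1.
Step 6. [r1c1∈{2}] only 2 remains possible at r1c1, so r1c1=2.
Step 7. [r2c2∈{4}] r2c2 is down to just 4 ⇒ r2c2=4.
Step 8. [r4c5∈{3}] only 3 remains possible at r4c5, so r4c5=3.
Step 9. [r5c5∈{2}] r5c5 is down to just 2, so r5c5=2.
Step 10. [r6c2∈{5}] nothing but 5 survives at r6c2. So r6c2=5.
Step 11. [r3c6∈{2}] nothing but 2 survives at r3c6. So r3c6=2.
Step 12. [r6c4∈{6}] nothing but 6 survives at r6c4, so r6c4=6.
Step 13. [r3c3∈{3}] r3c3 has the single candidate 3, so r3c3=3.
Step 14. [r4c1∈{6}] r4c1 has the single candidate 6. So r4c1=6.
Step 15. [r2c4∈{2}] only 2 remains possible at r2c4, so r2c4=2.

Answer: 2 6 1 3 5 4 / 3 4 5 2 1 6 / 5 1 3 4 6 2 / 6 2 4 5 3 1 / 4 3 6 1 2 5 / 1 5 2 6 4 3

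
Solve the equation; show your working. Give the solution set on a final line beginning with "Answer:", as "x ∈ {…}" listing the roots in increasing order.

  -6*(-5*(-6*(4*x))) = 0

Step 1. [-6*(-5*(-6*(4*x))) = 0] divide by the outer -6. So div: -5*(-6*(4*x)) = 0.
Step 2. [-5*(-6*(4*x)) = 0] leading coefficient -5: divide by -5, so div: -6*(4*x) = 0.
Step 3. [-6*(4*x) = 0] divide by the outer -6 ⇒ div: 4*x = 0.
Step 4. [4*x = 0] 4 out front; divide by 4, so div: x = 0.

Answer: x ∈ {0}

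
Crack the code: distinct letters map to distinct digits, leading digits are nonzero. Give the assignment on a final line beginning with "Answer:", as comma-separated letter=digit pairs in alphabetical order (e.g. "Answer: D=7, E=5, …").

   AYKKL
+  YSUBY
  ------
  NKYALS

Step 1. [N] N is the leading digit of a 6-digit sum of two 5-digit numbers; the final carry is exactly 1, so N=1.
Step 2. [col 1: L + Y ≡ S (mod 10)] column 1 (L + Y ≡ S (mod 10), carry-in 0) doesn't pin L yet; pick L=4 and continue ⇒ L=4.
Step 3. [col 1: L + Y ≡ S (mod 10)] several values work for Y in column 1 (L + Y ≡ S (mod 10), carry-in 0); try Y=6 ⇒ Y=6.
Step 4. [col 1: L + Y ≡ S (mod 10)] column 1: given L=4, Y=6, carry-in 0, and digits 1,4,6 already taken and all letters distinct, L+Y≡S (mod 10) forces S=0 ⇒ S=0.
Step 5. [col 2: K + B ≡ L (mod 10)] B=8 is one option consistent with column 2 (K + B ≡ L (mod 10), carry-in 1) — take it, so B=8.
Step 6. [col 2: K + B ≡ L (mod 10)] from column 2 (B=8, L=4, carry-in 1, digits 0,1,4,6,8 already taken and all letters distinct): K must equal 5 ⇒ K=5.
Step 7. [col 3: K + U ≡ A (mod 10)] U=3 is one option consistent with column 3 (K + U ≡ A (mod 10), carry-in 1) — take it, so U=3.
Step 8. [col 3: K + U ≡ A (mod 10)] column 3 reads K+U+carry(1)=A with K=5, U=3; with digits 0,1,3,4,5,6,8 already taken and all letters distinct, the only value for A is 9. So A=9.

Answer: A=9, B=8, K=5, L=4, N=1, S=0, U=3, Y=6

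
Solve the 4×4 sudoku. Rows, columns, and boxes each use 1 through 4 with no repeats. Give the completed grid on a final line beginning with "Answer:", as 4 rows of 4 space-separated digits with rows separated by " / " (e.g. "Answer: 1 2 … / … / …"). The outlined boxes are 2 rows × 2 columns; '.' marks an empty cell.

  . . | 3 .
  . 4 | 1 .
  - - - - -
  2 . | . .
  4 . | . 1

Step 1. [r3c2∈{1,3}] across row 3, 1 lands solely at r3c2 ⇒ r3c2=1.
Step 2. [r1c4∈{2,4}] row 1 places 4 nowhere but r1c4 ⇒ r1c4=4.
Step 3. [r2c4∈{2}] only 2 remains possible at r2c4, so r2c4=2.
Step 4. [r3c4∈{3}] r3c4's peers cover all but 3 ⇒ r3c4=3.
Step 5. [r2c1∈{3}] r2c1 is down to just 3 ⇒ r2c1=3.
Step 6. [r4c3∈{2}] nothing but 2 survives at r4c3 ⇒ r4c3=2.
Step 7. [r1c1∈{1}] r1c1 is down to just 1 ⇒ r1c1=1.
Step 8. [r3c3∈{4}] only 4 remains possible at r3c3, so r3c3=4.
Step 9. [r4c2∈{3}] only 3 remains possible at r4c2, so r4c2=3.
Step 10. [r1c2∈{2}] nothing but 2 survives at r1c2. So r1c2=2.

Answer: 1 2 3 4 / 3 4 1 2 / 2 1 4 3 / 4 3 2 1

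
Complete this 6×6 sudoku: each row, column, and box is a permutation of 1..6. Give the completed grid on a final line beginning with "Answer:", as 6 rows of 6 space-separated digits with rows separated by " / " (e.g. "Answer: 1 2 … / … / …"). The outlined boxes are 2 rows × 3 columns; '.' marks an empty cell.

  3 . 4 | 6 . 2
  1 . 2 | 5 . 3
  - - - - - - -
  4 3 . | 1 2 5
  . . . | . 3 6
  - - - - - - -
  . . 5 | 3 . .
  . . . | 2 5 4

Step 1. [r6c1∈{6}] r6c1 has the single candidate 6, so r6c1=6.
Step 2. [r6c2∈{1}] r6c2 is down to just 1 ⇒ r6c2=1.
Step 3. [r5c1∈{2}] r5c1 has the single candidate 2 ⇒ r5c1=2.
Step 4. [r5c6∈{1}] nothing but 1 survives at r5c6, so r5c6=1.
Step 5. [r4c2∈{2,5}] row 4 places 2 nowhere but r4c2 ⇒ r4c2=2.
Step 6. [r6c3∈{3}] r6c3 has the single candidate 3, so r6c3=3.
Step 7. [r4c1∈{5}] nothing but 5 survives at r4c1. So r4c1=5.
Step 8. [r2c2∈{6}] r2c2's peers cover all but 6. So r2c2=6.
Step 9. [r4c3∈{1}] nothing but 1 survives at r4c3. So r4c3=1.
Step 10. [r4c4∈{4}] nothing but 4 survives at r4c4 ⇒ r4c4=4.
Step 11. [r1c5∈{1}] nothing but 1 survives at r1c5 ⇒ r1c5=1.
Step 12. [r1c2∈{5}] r1c2's peers cover all but 5 ⇒ r1c2=5.
Step 13. [r3c3∈{6}] r3c3's peers cover all but 6, so r3c3=6.
Step 14. [r5c5∈{6}] nothing but 6 survives at r5c5, so r5c5=6.
Step 15. [r2c5∈{4}] only 4 remains possible at r2c5 ⇒ r2c5=4.
Step 16. [r5c2∈{4}] r5c2 is down to just 4, so r5c2=4.

Answer: 3 5 4 6 1 2 / 1 6 2 5 4 3 / 4 3 6 1 2 5 / 5 2 1 4 3 6 / 2 4 5 3 6 1 / 6 1 3 2 5 4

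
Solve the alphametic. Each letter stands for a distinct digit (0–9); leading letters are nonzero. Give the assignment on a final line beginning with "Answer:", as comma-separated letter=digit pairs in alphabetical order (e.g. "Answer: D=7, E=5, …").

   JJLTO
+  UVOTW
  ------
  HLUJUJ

Step 1. [col 1: O + W ≡ J (mod 10)] several values work for O in column 1 (O + W ≡ J (mod 10), carry-in 0); try O=2, so O=2.
Step 2. [col 1: O + W ≡ J (mod 10)] several values work for J in column 1 (O + W ≡ J (mod 10), carry-in 0); try J=7, so J=7.
Step 3. [col 1: O + W ≡ J (mod 10)] column 1 reads O+W+carry(0)=J with O=2, J=7; with digits 2,7 already taken and all letters distinct, the only value for W is 5 ⇒ W=5.
Step 4. [col 2: T + T ≡ U (mod 10)] U=6 is one option consistent with column 2 (T + T ≡ U (mod 10), carry-in 0) — take it. So U=6.
Step 5. [H] adding two 5-digit numbers gives at most 5+1 digits, and here it does — H is that final carry and must be 1. So H=1.
Step 6. [col 2: T + T ≡ U (mod 10)] column 2 (T + T ≡ U (mod 10), carry-in 0) doesn't pin T yet; pick T=8 and continue, so T=8.
Step 7. [col 3: L + O ≡ J (mod 10)] column 3: given O=2, J=7, carry-in 1, and digits 1,2,5,6,7,8 already taken and all letters distinct, L+O≡J (mod 10) forces L=4 ⇒ L=4.
Step 8. [col 4: J + V ≡ U (mod 10)] column 4 reads J+V+carry(0)=U with J=7, U=6; with digits 1,2,4,5,6,7,8 already taken and all letters distinct, the only value for V is 9 ⇒ V=9.

Answer: H=1, J=7, L=4, O=2, T=8, U=6, V=9, W=5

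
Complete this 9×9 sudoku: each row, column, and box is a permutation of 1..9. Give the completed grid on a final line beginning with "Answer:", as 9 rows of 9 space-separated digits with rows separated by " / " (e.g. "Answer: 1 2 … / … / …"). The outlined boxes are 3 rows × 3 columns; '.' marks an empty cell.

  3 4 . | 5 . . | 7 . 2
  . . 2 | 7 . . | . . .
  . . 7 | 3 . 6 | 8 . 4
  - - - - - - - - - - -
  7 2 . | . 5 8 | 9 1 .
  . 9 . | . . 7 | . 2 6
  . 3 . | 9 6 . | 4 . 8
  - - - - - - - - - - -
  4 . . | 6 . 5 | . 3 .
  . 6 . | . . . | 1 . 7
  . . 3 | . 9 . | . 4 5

Step 1. [r2c1∈{1,5,6,8,9}] across col 1, 6 lands solely at r2c1. So r2c1=6.
Step 2. [r8c8∈{8,9}] in col 8, 8 fits only at r8c8 ⇒ r8c8=8.
Step 3. [r2c9∈{1,3,9}] 1 has one home in col 9: r2c9. So r2c9=1.
Step 4. [r9c4∈{1,2,8}] across col 4, 8 lands solely at r9c4, so r9c4=8.
Step 5. [r8c4∈{2,4}] col 4 places 2 nowhere but r8c4. So r8c4=2.
Step 6. [r5c4∈{1,4}] col 4 places 1 nowhere but r5c4, so r5c4=1.
Step 7. [r9c6∈{1}] r9c6's peers cover all but 1. So r9c6=1.
Step 8. [r1c6∈{9}] only 9 remains possible at r1c6 ⇒ r1c6=9.
Step 9. [r3c1∈{1,5,9}] 9 has one home in box 1: r3c1. So r3c1=9.
Step 10. [r3c8∈{5}] only 5 remains possible at r3c8 ⇒ r3c8=5.
Step 11. [r5c7∈{3,5}] 5 has one home in col 7: r5c7. So r5c7=5.
Step 12. [r3c2∈{1}] only 1 remains possible at r3c2, so r3c2=1.
Step 13. [r1c3∈{8}] only 8 remains possible at r1c3, so r1c3=8.
Step 14. [r8c1∈{5}] r8c1 is down to just 5, so r8c1=5.
Step 15. [r4c4∈{4}] r4c4's peers cover all but 4 ⇒ r4c4=4.
Step 16. [r2c6∈{4}] only 4 remains possible at r2c6. So r2c6=4.
Step 17. [r7c3∈{1,9}] 1 has one home in row 7: r7c3, so r7c3=1.
Step 18. [r8c5∈{3,4}] 4 has one home in row 8: r8c5 ⇒ r8c5=4.
Step 19. [r9c1∈{2}] r9c1's peers cover all but 2, so r9c1=2.
Step 20. [r9c2∈{7}] r9c2 has the single candidate 7, so r9c2=7.
Step 21. [r4c9∈{3}] r4c9 is down to just 3 ⇒ r4c9=3.
Step 22. [r1c5∈{1}] only 1 remains possible at r1c5 ⇒ r1c5=1.
Step 23. [r4c3∈{6}] nothing but 6 survives at r4c3. So r4c3=6.
Step 24. [r5c3∈{4}] nothing but 4 survives at r5c3 ⇒ r5c3=4.
Step 25. [r6c3∈{5}] nothing but 5 survives at r6c3, so r6c3=5.
Step 26. [r2c7∈{3}] r2c7's peers cover all but 3. So r2c7=3.
Step 27. [r7c7∈{2}] r7c7 has the single candidate 2 ⇒ r7c7=2.
Step 28. [r8c6∈{3}] r8c6 has the single candidate 3. So r8c6=3.
Step 29. [r7c9∈{9}] r7c9 has the single candidate 9, so r7c9=9.
Step 30. [r9c7∈{6}] only 6 remains possible at r9c7 ⇒ r9c7=6.
Step 31. [r7c5∈{7}] only 7 remains possible at r7c5 ⇒ r7c5=7.
Step 32. [r7c2∈{8}] r7c2 has the single candidate 8, so r7c2=8.
Step 33. [r2c8∈{9}] r2c8 is down to just 9, so r2c8=9.
Step 34. [r3c5∈{2}] nothing but 2 survives at r3c5 ⇒ r3c5=2.
Step 35. [r5c5∈{3}] only 3 remains possible at r5c5 ⇒ r5c5=3.
Step 36. [r5c1∈{8}] r5c1 is down to just 8 ⇒ r5c1=8.
Step 37. [r2c2∈{5}] r2c2 is down to just 5 ⇒ r2c2=5.
Step 38. [r2c5∈{8}] r2c5 has the single candidate 8, so r2c5=8.
Step 39. [r6c8∈{7}] nothing but 7 survives at r6c8, so r6c8=7.
Step 40. [r1c8∈{6}] only 6 remains possible at r1c8, so r1c8=6.
Step 41. [r8c3∈{9}] r8c3 has the single candidate 9. So r8c3=9.
Step 42. [r6c6∈{2}] only 2 remains possible at r6c6. So r6c6=2.
Step 43. [r6c1∈{1}] nothing but 1 survives at r6c1, so r6c1=1.

Answer: 3 4 8 5 1 9 7 6 2 / 6 5 2 7 8 4 3 9 1 / 9 1 7 3 2 6 8 5 4 / 7 2 6 4 5 8 9 1 3 / 8 9 4 1 3 7 5 2 6 / 1 3 5 9 6 2 4 7 8 / 4 8 1 6 7 5 2 3 9 / 5 6 9 2 4 3 1 8 7 / 2 7 3 8 9 1 6 4 5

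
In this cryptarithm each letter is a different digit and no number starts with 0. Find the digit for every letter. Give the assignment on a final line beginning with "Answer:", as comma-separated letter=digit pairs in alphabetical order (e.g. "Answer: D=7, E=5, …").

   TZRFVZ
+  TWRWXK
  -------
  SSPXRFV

Step 1. [col 1: Z + K ≡ V (mod 10)] no forcing yet in column 1 (carry-in 0); Z=4 is free and consistent — try it, so Z=4.
Step 2. [col 1: Z + K ≡ V (mod 10)] several values work for V in column 1 (Z + K ≡ V (mod 10), carry-in 0); try V=3 ⇒ V=3.
Step 3. [col 1: Z + K ≡ V (mod 10)] column 1 reads Z+K+carry(0)=V with Z=4, V=3; with digits 3,4 already taken and all letters distinct, the only value for K is 9. So K=9.
Step 4. [col 2: V + X ≡ F (mod 10)] X=6 is one option consistent with column 2 (V + X ≡ F (mod 10), carry-in 1) — take it, so X=6.
Step 5. [col 2: V + X ≡ F (mod 10)] column 2: given V=3, X=6, carry-in 1, and digits 3,4,6,9 already taken and all letters distinct, V+X≡F (mod 10) forces F=0. So F=0.
Step 6. [col 3: F + W ≡ R (mod 10)] column 3 (F + W ≡ R (mod 10), carry-in 1) doesn't pin W yet; pick W=7 and continue. So W=7.
Step 7. [S] adding two 6-digit numbers gives at most 6+1 digits, and here it does — S is that final carry and must be 1, so S=1.
Step 8. [col 3: F + W ≡ R (mod 10)] column 3 reads F+W+carry(1)=R with F=0, W=7; with digits 0,1,3,4,6,7,9 already taken and all letters distinct, the only value for R is 8. So R=8.
Step 9. [col 5: Z + W ≡ P (mod 10)] in column 5 we have Z+W≡P with carry-in 1; given Z=4, W=7 and digits 0,1,3,4,6,7,8,9 already taken and all letters distinct, that pins P to 2, so P=2.
Step 10. [col 6: T + T ≡ S (mod 10)] in column 6 we have T+T≡S with carry-in 1; given S=1 and digits 0,1,2,3,4,6,7,8,9 already taken and all letters distinct, that pins T to 5. So T=5.

Answer: F=0, K=9, P=2, R=8, S=1, T=5, V=3, W=7, X=6, Z=4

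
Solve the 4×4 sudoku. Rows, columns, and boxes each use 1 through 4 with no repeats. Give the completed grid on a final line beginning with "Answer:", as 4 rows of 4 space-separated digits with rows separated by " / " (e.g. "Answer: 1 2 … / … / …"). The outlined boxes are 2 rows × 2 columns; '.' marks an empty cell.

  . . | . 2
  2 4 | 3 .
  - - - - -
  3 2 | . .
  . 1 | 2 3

Step 1. [r3c4∈{1,4}] r3c4 is the only open cell in col 4 admitting 4. So r3c4=4.
Step 2. [r3c3∈{1}] r3c3 is down to just 1, so r3c3=1.
Step 3. [r1c3∈{4}] r1c3 has the single candidate 4 ⇒ r1c3=4.
Step 4. [r4c1∈{4}] r4c1 is down to just 4, so r4c1=4.
Step 5. [r1c1∈{1}] only 1 remains possible at r1c1 ⇒ r1c1=1.
Step 6. [r2c4∈{1}] nothing but 1 survives at r2c4, so r2c4=1.
Step 7. [r1c2∈{3}] only 3 remains possible at r1c2, so r1c2=3.

Answer: 1 3 4 2 / 2 4 3 1 / 3 2 1 4 / 4 1 2 3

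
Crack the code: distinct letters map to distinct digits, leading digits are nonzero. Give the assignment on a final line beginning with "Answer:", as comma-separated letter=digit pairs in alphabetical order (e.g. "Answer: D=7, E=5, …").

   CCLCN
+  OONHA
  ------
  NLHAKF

Step 1. [col 1: N + A ≡ F (mod 10)] several values work for A in column 1 (N + A ≡ F (mod 10), carry-in 0); try A=5. So A=5.
Step 2. [col 1: N + A ≡ F (mod 10)] no forcing yet in column 1 (carry-in 0); F=6 is free and consistent — try it, so F=6.
Step 3. [col 1: N + A ≡ F (mod 10)] from column 1 (A=5, F=6, carry-in 0, digits 5,6 already taken and all letters distinct): N must equal 1 ⇒ N=1.
Step 4. [col 2: C + H ≡ K (mod 10)] column 2 (C + H ≡ K (mod 10), carry-in 0) doesn't pin C yet; pick C=8 and continue ⇒ C=8.
Step 5. [col 2: C + H ≡ K (mod 10)] several values work for K in column 2 (C + H ≡ K (mod 10), carry-in 0); try K=0 ⇒ K=0.
Step 6. [col 2: C + H ≡ K (mod 10)] column 2 reads C+H+carry(0)=K with C=8, K=0; with digits 0,1,5,6,8 already taken and all letters distinct, the only value for H is 2 ⇒ H=2.
Step 7. [col 3: L + N ≡ A (mod 10)] column 3: given N=1, A=5, carry-in 1, and digits 0,1,2,5,6,8 already taken and all letters distinct, L+N≡A (mod 10) forces L=3. So L=3.
Step 8. [col 4: C + O ≡ H (mod 10)] column 4: given C=8, H=2, carry-in 0, and digits 0,1,2,3,5,6,8 already taken and all letters distinct, C+O≡H (mod 10) forces O=4 ⇒ O=4.

Answer: A=5, C=8, F=6, H=2, K=0, L=3, N=1, O=4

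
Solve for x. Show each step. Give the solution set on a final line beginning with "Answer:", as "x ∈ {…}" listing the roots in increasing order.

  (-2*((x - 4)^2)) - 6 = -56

Step 1. [(-2*((x - 4)^2)) - 6 = -56] -6 is outermost — add 6 both sides ⇒ sub: -2*((x - 4)^2) = -50.
Step 2. [-2*((x - 4)^2) = -50] -2·(inner) — divide through by -2 ⇒ div: (x - 4)^2 = 25.
Step 3. [(x - 4)^2 = 25] √ both sides: 25 ≥ 0 gives two branches ⇒ sqrt: x - 4 = 5 or -5.
Step 4. [x - 4 = 5 or -5] -4 is outermost — add 4 both sides ⇒ sub: x = 9 or -1.

Answer: x ∈ {-1, 9}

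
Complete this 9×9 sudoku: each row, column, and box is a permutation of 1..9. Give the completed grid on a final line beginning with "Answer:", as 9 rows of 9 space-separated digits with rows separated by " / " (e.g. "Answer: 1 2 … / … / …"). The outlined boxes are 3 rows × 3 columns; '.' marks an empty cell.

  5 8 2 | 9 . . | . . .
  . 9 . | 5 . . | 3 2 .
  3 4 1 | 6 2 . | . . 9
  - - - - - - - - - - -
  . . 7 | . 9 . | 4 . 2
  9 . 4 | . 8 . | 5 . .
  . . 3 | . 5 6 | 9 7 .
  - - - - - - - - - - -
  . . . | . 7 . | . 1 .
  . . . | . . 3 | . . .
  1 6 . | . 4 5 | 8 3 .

Step 1. [r4c6∈{1}] r4c6 is down to just 1 ⇒ r4c6=1.
Step 2. [r3c7∈{7}] only 7 remains possible at r3c7 ⇒ r3c7=7.
Step 3. [r9c4∈{2}] r9c4's peers cover all but 2, so r9c4=2.
Step 4. [r8c2∈{2,5,7}] 7 has one home in col 2: r8c2, so r8c2=7.
Step 5. [r5c8∈{6}] r5c8 is down to just 6. So r5c8=6.
Step 6. [r1c7∈{1,6}] in col 7, 1 fits only at r1c7 ⇒ r1c7=1.
Step 7. [r7c4∈{8}] only 8 remains possible at r7c4, so r7c4=8.
Step 8. [r1c8∈{4}] nothing but 4 survives at r1c8 ⇒ r1c8=4.
Step 9. [r8c3∈{5,8,9}] in col 3, 8 fits only at r8c3. So r8c3=8.
Step 10. [r7c3∈{5,9}] r7c3 is the only open cell in col 3 admitting 5. So r7c3=5.
Step 11. [r8c5∈{1,6}] in col 5, 6 fits only at r8c5, so r8c5=6.
Step 12. [r4c8∈{8}] r4c8 is down to just 8 ⇒ r4c8=8.
Step 13. [r5c9∈{1,3}] 3 has one home in col 9: r5c9, so r5c9=3.
Step 14. [r2c6∈{4,7,8}] r2c6 is the only open cell in row 2 admitting 4. So r2c6=4.
Step 15. [r5c6∈{2,7}] across col 6, 2 lands solely at r5c6 ⇒ r5c6=2.
Step 16. [r8c7∈{2}] nothing but 2 survives at r8c7, so r8c7=2.
Step 17. [r2c3∈{6}] r2c3's peers cover all but 6 ⇒ r2c3=6.
Step 18. [r8c9∈{4,5}] r8c9 is the only open cell in col 9 admitting 5 ⇒ r8c9=5.
Step 19. [r7c9∈{4,6}] 4 has one home in col 9: r7c9, so r7c9=4.
Step 20. [r7c1∈{2}] r7c1's peers cover all but 2. So r7c1=2.
Step 21. [r6c2∈{1,2}] in row 6, 2 fits only at r6c2, so r6c2=2.
Step 22. [r4c1∈{6}] nothing but 6 survives at r4c1. So r4c1=6.
Step 23. [r8c8∈{9}] r8c8's peers cover all but 9 ⇒ r8c8=9.
Step 24. [r2c5∈{1}] r2c5's peers cover all but 1 ⇒ r2c5=1.
Step 25. [r3c8∈{5}] r3c8 has the single candidate 5. So r3c8=5.
Step 26. [r7c6∈{9}] r7c6 is down to just 9, so r7c6=9.
Step 27. [r7c7∈{6}] only 6 remains possible at r7c7, so r7c7=6.
Step 28. [r5c2∈{1}] only 1 remains possible at r5c2 ⇒ r5c2=1.
Step 29. [r7c2∈{3}] nothing but 3 survives at r7c2 ⇒ r7c2=3.
Step 30. [r6c9∈{1}] r6c9 is down to just 1, so r6c9=1.
Step 31. [r4c2∈{5}] r4c2 has the single candidate 5, so r4c2=5.
Step 32. [r9c9∈{7}] r9c9 has the single candidate 7. So r9c9=7.
Step 33. [r2c9∈{8}] r2c9's peers cover all but 8 ⇒ r2c9=8.
Step 34. [r3c6∈{8}] r3c6 has the single candidate 8 ⇒ r3c6=8.
Step 35. [r8c4∈{1}] only 1 remains possible at r8c4 ⇒ r8c4=1.
Step 36. [r2c1∈{7}] nothing but 7 survives at r2c1, so r2c1=7.
Step 37. [r4c4∈{3}] only 3 remains possible at r4c4, so r4c4=3.
Step 38. [r9c3∈{9}] only 9 remains possible at r9c3. So r9c3=9.
Step 39. [r1c6∈{7}] r1c6's peers cover all but 7 ⇒ r1c6=7.
Step 40. [r6c4∈{4}] r6c4 is down to just 4 ⇒ r6c4=4.
Step 41. [r1c5∈{3}] r1c5's peers cover all but 3. So r1c5=3.
Step 42. [r5c4∈{7}] nothing but 7 survives at r5c4. So r5c4=7.
Step 43. [r8c1∈{4}] r8c1 is down to just 4 ⇒ r8c1=4.
Step 44. [r1c9∈{6}] r1c9 is down to just 6, so r1c9=6.
Step 45. [r6c1∈{8}] r6c1 is down to just 8, so r6c1=8.

Answer: 5 8 2 9 3 7 1 4 6 / 7 9 6 5 1 4 3 2 8 / 3 4 1 6 2 8 7 5 9 / 6 5 7 3 9 1 4 8 2 / 9 1 4 7 8 2 5 6 3 / 8 2 3 4 5 6 9 7 1 / 2 3 5 8 7 9 6 1 4 / 4 7 8 1 6 3 2 9 5 / 1 6 9 2 4 5 8 3 7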